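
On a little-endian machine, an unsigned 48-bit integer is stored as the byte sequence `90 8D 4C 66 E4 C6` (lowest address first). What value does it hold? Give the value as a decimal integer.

218684271136144

In little-endian order the low byte comes first in memory.
Reassemble most-significant byte first: C6 E4 66 4C 8D 90 → 0xC6E4664C8D90.
0xC6E4664C8D90 = 218684271136144.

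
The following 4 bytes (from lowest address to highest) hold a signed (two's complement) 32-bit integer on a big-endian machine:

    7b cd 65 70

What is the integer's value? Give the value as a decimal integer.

2077058416

In big-endian order the high byte comes first in memory.
The bytes are already most-significant first: 0x7BCD6570.
0x7BCD6570 = 2077058416.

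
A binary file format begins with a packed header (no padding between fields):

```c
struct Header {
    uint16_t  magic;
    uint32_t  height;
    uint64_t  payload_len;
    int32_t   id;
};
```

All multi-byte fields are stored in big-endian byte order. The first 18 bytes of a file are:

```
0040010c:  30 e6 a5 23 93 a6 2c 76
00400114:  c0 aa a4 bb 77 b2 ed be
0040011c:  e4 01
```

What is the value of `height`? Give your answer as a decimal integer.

`height` follows `magic` (2 bytes), so it starts at byte offset 2 and occupies 4 bytes.
Bytes at offsets 2..5: A5 23 93 A6.
Big-endian stores the most-significant byte at the lowest address.
The bytes are already most-significant first: 0xA52393A6.
0xA52393A6 = 2770572198.

2770572198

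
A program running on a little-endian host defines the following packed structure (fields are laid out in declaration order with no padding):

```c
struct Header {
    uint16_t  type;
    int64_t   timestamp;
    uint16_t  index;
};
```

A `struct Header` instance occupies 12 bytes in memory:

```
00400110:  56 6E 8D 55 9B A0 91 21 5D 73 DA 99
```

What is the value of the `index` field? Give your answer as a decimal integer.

39386

`index` follows `type` (2 B), `timestamp` (8 B), so it starts at offset 2 + 8 = 10 and occupies 2 bytes.
Bytes at offsets 10..11: DA 99.
In little-endian order the low byte comes first in memory.
Reassemble most-significant byte first: 99 DA → 0x99DA.
0x99DA = 39386.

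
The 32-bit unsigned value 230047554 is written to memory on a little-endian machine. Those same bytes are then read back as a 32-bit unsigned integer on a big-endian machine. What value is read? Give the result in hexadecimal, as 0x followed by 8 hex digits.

0x423FB60D

230047554 in 32-bit hexadecimal is 0x0DB63F42.
Stored little-endian, the bytes at ascending addresses are 42 3F B6 0D.
Read back as big-endian, the last byte is least significant, giving 0x423FB60D.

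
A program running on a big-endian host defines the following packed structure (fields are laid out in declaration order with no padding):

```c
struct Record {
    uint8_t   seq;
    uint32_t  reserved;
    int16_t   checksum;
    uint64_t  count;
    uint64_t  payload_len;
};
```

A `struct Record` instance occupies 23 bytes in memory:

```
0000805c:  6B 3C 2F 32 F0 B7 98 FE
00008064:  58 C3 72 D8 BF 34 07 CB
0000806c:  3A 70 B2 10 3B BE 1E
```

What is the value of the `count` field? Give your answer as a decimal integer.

`count` follows `seq` (1 B), `reserved` (4 B), `checksum` (2 B), so it starts at offset 1 + 4 + 2 = 7 and occupies 8 bytes.
Bytes at offsets 7..14: FE 58 C3 72 D8 BF 34 07.
In big-endian order the high byte comes first in memory.
The bytes are already most-significant first: 0xFE58C372D8BF3407.
0xFE58C372D8BF3407 = 18327613581614330887.

18327613581614330887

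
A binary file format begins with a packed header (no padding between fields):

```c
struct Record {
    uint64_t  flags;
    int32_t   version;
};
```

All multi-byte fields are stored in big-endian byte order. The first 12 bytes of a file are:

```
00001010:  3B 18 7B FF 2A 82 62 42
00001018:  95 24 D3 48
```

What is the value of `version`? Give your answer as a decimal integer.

`version` follows `flags` (8 bytes), so it starts at byte offset 8 and occupies 4 bytes.
Bytes at offsets 8..11: 95 24 D3 48.
Big-endian stores the most-significant byte at the lowest address.
The bytes are already most-significant first: 0x9524D348.
Top bit is set, so as a signed 32-bit value this is 0x9524D348 − 2^32 = -1792748728.

-1792748728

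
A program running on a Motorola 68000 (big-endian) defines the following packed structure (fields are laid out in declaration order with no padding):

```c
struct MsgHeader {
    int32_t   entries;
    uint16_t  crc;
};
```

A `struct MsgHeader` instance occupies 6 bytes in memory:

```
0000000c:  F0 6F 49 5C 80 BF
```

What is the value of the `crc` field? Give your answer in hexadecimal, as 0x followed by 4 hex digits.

0x80BF

`crc` follows `entries` (4 bytes), so it starts at byte offset 4 and occupies 2 bytes.
Bytes at offsets 4..5: 80 BF.
Big-endian: lowest address holds the most-significant byte.
The bytes are already most-significant first: 0x80BF.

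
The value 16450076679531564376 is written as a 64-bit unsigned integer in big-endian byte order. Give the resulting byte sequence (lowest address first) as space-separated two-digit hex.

E4 4A 69 95 73 6A 8D 58

16450076679531564376 in hexadecimal, padded to 64 bits, is 0xE44A6995736A8D58.
Split into bytes (most-significant first): E4 4A 69 95 73 6A 8D 58.
Big-endian: lowest address holds the most-significant byte.
So the memory order matches the most-significant-first order: E4 4A 69 95 73 6A 8D 58.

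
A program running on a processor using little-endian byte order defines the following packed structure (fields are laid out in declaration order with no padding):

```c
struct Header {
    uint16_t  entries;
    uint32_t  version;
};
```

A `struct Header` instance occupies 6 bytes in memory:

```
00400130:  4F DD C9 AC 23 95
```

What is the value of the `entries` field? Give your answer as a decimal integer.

56655

`entries` is the first field, at byte offset 0, occupying 2 bytes.
Bytes at offsets 0..1: 4F DD.
Little-endian stores the least-significant byte at the lowest address.
Reassemble most-significant byte first: DD 4F → 0xDD4F.
0xDD4F = 56655.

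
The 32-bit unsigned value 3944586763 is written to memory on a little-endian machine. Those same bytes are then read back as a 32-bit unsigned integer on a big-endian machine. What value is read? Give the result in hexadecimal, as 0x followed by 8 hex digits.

0x0B9E1DEB

3944586763 in 32-bit hexadecimal is 0xEB1D9E0B.
Stored little-endian, the bytes at ascending addresses are 0B 9E 1D EB.
Read back as big-endian, the last byte is least significant, giving 0x0B9E1DEB.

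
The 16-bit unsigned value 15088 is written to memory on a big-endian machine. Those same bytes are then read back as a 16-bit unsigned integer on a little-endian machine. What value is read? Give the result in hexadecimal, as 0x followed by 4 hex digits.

15088 in 16-bit hexadecimal is 0x3AF0.
Stored big-endian, the bytes at ascending addresses are 3A F0.
Read back as little-endian, the first byte is least significant, giving 0xF03A.

0xF03A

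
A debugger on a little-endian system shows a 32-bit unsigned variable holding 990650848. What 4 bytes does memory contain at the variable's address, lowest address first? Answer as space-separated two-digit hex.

E0 21 0C 3B

990650848 in hexadecimal, padded to 32 bits, is 0x3B0C21E0.
Split into bytes (most-significant first): 3B 0C 21 E0.
Little-endian stores the least-significant byte at the lowest address.
So at ascending addresses the bytes are E0 21 0C 3B.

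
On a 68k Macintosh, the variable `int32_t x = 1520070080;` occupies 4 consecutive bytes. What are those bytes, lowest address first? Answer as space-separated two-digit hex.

1520070080 in hexadecimal, padded to 32 bits, is 0x5A9A6DC0.
Split into bytes (most-significant first): 5A 9A 6D C0.
Big-endian: lowest address holds the most-significant byte.
So the memory order matches the most-significant-first order: 5A 9A 6D C0.

5A 9A 6D C0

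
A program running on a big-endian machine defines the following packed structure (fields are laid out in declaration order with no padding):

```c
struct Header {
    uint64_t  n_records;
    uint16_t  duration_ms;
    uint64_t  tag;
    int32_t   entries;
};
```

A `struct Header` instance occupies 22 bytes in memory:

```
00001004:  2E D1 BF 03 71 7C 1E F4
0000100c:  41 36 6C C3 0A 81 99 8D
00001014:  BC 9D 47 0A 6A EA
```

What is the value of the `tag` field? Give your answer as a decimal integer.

`tag` follows `n_records` (8 B), `duration_ms` (2 B), so it starts at offset 8 + 2 = 10 and occupies 8 bytes.
Bytes at offsets 10..17: 6C C3 0A 81 99 8D BC 9D.
Big-endian stores the most-significant byte at the lowest address.
The bytes are already most-significant first: 0x6CC30A81998DBC9D.
0x6CC30A81998DBC9D = 7837119328298056861.

7837119328298056861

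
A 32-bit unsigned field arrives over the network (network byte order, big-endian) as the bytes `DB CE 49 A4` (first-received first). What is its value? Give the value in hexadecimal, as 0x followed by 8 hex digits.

0xDBCE49A4

In big-endian order the high byte comes first in memory.
The bytes are already most-significant first: 0xDBCE49A4.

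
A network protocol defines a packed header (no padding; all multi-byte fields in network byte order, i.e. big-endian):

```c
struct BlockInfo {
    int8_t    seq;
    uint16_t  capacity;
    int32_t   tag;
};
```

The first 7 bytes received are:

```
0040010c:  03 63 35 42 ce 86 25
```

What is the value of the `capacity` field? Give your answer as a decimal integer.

25397

`capacity` follows `seq` (1 byte), so it starts at byte offset 1 and occupies 2 bytes.
Bytes at offsets 1..2: 63 35.
Big-endian: lowest address holds the most-significant byte.
The bytes are already most-significant first: 0x6335.
0x6335 = 25397.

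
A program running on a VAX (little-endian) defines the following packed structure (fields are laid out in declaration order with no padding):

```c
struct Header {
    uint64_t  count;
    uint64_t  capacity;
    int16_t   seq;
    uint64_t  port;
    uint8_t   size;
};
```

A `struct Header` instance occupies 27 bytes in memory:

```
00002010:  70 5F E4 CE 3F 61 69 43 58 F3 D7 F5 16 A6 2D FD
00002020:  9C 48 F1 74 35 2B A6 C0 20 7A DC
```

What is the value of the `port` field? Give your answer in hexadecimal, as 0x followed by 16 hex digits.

`port` follows `count` (8 B), `capacity` (8 B), `seq` (2 B), so it starts at offset 8 + 8 + 2 = 18 and occupies 8 bytes.
Bytes at offsets 18..25: F1 74 35 2B A6 C0 20 7A.
In little-endian order the low byte comes first in memory.
Reassemble most-significant byte first: 7A 20 C0 A6 2B 35 74 F1 → 0x7A20C0A62B3574F1.

0x7A20C0A62B3574F1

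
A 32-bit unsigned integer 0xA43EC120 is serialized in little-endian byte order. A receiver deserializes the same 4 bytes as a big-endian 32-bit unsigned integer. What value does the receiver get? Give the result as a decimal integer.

Stored little-endian, the bytes at ascending addresses are 20 C1 3E A4.
Read back as big-endian, the last byte is least significant, giving 0x20C13EA4.
0x20C13EA4 = 549535396.

549535396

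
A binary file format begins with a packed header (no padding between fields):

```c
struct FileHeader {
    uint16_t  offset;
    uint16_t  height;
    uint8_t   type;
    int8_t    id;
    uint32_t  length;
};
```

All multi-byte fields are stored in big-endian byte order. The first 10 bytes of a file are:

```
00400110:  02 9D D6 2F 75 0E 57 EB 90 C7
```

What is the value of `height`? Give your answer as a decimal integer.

`height` follows `offset` (2 bytes), so it starts at byte offset 2 and occupies 2 bytes.
Bytes at offsets 2..3: D6 2F.
Big-endian: lowest address holds the most-significant byte.
The bytes are already most-significant first: 0xD62F.
0xD62F = 54831.

54831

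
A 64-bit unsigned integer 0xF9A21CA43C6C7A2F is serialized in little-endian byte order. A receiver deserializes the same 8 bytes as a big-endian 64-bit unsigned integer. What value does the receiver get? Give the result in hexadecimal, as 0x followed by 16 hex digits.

Stored little-endian, the bytes at ascending addresses are 2F 7A 6C 3C A4 1C A2 F9.
Read back as big-endian, the last byte is least significant, giving 0x2F7A6C3CA41CA2F9.

0x2F7A6C3CA41CA2F9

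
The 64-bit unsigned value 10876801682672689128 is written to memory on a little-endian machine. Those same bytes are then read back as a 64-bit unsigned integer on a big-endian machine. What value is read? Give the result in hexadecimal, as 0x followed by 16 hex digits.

10876801682672689128 in 64-bit hexadecimal is 0x96F22980AC139FE8.
Stored little-endian, the bytes at ascending addresses are E8 9F 13 AC 80 29 F2 96.
Read back as big-endian, the last byte is least significant, giving 0xE89F13AC8029F296.

0xE89F13AC8029F296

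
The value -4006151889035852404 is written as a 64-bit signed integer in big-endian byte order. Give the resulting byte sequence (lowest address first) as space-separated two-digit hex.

C8 67 4A 15 19 C2 05 8C

Two's complement of -4006151889035852404 in 64 bits: 4006151889035852404 = 0x3798B5EAE63DFA74; invert → 0xC8674A1519C2058B; add 1 → 0xC8674A1519C2058C.
Split into bytes (most-significant first): C8 67 4A 15 19 C2 05 8C.
Big-endian: lowest address holds the most-significant byte.
So the memory order matches the most-significant-first order: C8 67 4A 15 19 C2 05 8C.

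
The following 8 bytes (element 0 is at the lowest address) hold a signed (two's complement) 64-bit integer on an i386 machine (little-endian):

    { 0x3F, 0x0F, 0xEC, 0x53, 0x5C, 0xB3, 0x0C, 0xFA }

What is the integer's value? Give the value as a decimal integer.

Little-endian stores the least-significant byte at the lowest address.
Reassemble most-significant byte first: FA 0C B3 5C 53 EC 0F 3F → 0xFA0CB35C53EC0F3F.
Top bit is set, so as a signed 64-bit value this is 0xFA0CB35C53EC0F3F − 2^64 = -428770655380697281.

-428770655380697281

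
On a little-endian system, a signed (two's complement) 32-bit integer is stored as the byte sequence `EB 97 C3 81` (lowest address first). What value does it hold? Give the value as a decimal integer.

-2117888021

In little-endian order the low byte comes first in memory.
Reassemble most-significant byte first: 81 C3 97 EB → 0x81C397EB.
Top bit is set, so as a signed 32-bit value this is 0x81C397EB − 2^32 = -2117888021.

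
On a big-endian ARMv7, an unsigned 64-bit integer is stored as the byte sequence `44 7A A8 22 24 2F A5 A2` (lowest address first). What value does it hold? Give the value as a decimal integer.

Big-endian stores the most-significant byte at the lowest address.
The bytes are already most-significant first: 0x447AA822242FA5A2.
0x447AA822242FA5A2 = 4934441206327256482.

4934441206327256482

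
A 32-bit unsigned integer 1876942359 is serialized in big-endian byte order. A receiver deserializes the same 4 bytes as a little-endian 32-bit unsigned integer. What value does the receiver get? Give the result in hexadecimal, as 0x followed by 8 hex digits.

0x17DEDF6F

1876942359 in 32-bit hexadecimal is 0x6FDFDE17.
Stored big-endian, the bytes at ascending addresses are 6F DF DE 17.
Read back as little-endian, the first byte is least significant, giving 0x17DEDF6F.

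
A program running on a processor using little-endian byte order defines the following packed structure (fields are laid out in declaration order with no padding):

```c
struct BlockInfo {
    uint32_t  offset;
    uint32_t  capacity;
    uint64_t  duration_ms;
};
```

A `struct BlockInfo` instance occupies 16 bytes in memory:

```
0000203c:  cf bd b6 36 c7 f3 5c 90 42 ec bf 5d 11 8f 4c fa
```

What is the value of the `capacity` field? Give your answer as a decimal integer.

2422010823

`capacity` follows `offset` (4 bytes), so it starts at byte offset 4 and occupies 4 bytes.
Bytes at offsets 4..7: C7 F3 5C 90.
In little-endian order the low byte comes first in memory.
Reassemble most-significant byte first: 90 5C F3 C7 → 0x905CF3C7.
0x905CF3C7 = 2422010823.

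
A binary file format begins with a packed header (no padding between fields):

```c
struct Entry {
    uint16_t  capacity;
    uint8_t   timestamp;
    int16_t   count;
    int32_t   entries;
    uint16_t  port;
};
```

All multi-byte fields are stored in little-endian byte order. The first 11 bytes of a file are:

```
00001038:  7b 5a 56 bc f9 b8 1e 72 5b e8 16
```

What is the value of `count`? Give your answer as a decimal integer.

-1604

`count` follows `capacity` (2 B), `timestamp` (1 B), so it starts at offset 2 + 1 = 3 and occupies 2 bytes.
Bytes at offsets 3..4: BC F9.
Little-endian stores the least-significant byte at the lowest address.
Reassemble most-significant byte first: F9 BC → 0xF9BC.
Top bit is set, so as a signed 16-bit value this is 0xF9BC − 2^16 = -1604.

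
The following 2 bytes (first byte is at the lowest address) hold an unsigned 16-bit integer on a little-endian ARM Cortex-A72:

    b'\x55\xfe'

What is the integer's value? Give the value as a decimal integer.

65109

Little-endian stores the least-significant byte at the lowest address.
Reassemble most-significant byte first: FE 55 → 0xFE55.
0xFE55 = 65109.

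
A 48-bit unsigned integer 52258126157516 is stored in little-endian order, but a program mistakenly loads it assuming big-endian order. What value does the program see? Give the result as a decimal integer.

52258126157516 in 48-bit hexadecimal is 0x2F874B0BD6CC.
Stored little-endian, the bytes at ascending addresses are CC D6 0B 4B 87 2F.
Read back as big-endian, the last byte is least significant, giving 0xCCD60B4B872F.
0xCCD60B4B872F = 225219684566831.

225219684566831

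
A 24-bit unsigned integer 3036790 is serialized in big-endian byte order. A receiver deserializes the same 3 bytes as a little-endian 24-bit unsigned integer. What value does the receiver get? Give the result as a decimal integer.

7755310

3036790 in 24-bit hexadecimal is 0x2E5676.
Stored big-endian, the bytes at ascending addresses are 2E 56 76.
Read back as little-endian, the first byte is least significant, giving 0x76562E.
0x76562E = 7755310.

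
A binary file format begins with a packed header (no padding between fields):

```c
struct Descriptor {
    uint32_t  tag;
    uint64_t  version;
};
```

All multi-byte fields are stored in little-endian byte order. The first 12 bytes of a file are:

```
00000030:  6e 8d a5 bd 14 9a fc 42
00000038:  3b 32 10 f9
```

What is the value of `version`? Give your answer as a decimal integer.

17946899745179736596

`version` follows `tag` (4 bytes), so it starts at byte offset 4 and occupies 8 bytes.
Bytes at offsets 4..11: 14 9A FC 42 3B 32 10 F9.
Little-endian: lowest address holds the least-significant byte.
Reassemble most-significant byte first: F9 10 32 3B 42 FC 9A 14 → 0xF910323B42FC9A14.
0xF910323B42FC9A14 = 17946899745179736596.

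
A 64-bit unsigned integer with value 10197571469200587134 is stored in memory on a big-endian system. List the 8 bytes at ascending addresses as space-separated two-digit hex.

10197571469200587134 in hexadecimal, padded to 64 bits, is 0x8D850D38E15BF97E.
Split into bytes (most-significant first): 8D 85 0D 38 E1 5B F9 7E.
In big-endian order the high byte comes first in memory.
So the memory order matches the most-significant-first order: 8D 85 0D 38 E1 5B F9 7E.

8D 85 0D 38 E1 5B F9 7E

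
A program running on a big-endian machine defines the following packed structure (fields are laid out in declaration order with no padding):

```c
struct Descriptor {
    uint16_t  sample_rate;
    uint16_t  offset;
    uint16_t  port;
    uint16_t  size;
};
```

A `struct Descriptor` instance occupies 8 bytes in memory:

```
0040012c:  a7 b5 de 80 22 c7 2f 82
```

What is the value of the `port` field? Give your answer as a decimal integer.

`port` follows `sample_rate` (2 B), `offset` (2 B), so it starts at offset 2 + 2 = 4 and occupies 2 bytes.
Bytes at offsets 4..5: 22 C7.
Big-endian stores the most-significant byte at the lowest address.
The bytes are already most-significant first: 0x22C7.
0x22C7 = 8903.

8903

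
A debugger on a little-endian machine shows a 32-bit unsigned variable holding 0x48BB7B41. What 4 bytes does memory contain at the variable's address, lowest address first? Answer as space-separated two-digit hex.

41 7B BB 48

Split into bytes (most-significant first): 48 BB 7B 41.
In little-endian order the low byte comes first in memory.
So at ascending addresses the bytes are 41 7B BB 48.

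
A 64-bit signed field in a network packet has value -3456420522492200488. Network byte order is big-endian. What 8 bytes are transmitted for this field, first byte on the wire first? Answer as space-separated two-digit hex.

Two's complement of -3456420522492200488 in 64 bits: 3456420522492200488 = 0x2FF7AC26FD848628; invert → 0xD00853D9027B79D7; add 1 → 0xD00853D9027B79D8.
Split into bytes (most-significant first): D0 08 53 D9 02 7B 79 D8.
Big-endian: lowest address holds the most-significant byte.
So the memory order matches the most-significant-first order: D0 08 53 D9 02 7B 79 D8.

D0 08 53 D9 02 7B 79 D8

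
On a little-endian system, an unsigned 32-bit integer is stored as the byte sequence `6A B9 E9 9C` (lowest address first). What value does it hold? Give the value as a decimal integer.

In little-endian order the low byte comes first in memory.
Reassemble most-significant byte first: 9C E9 B9 6A → 0x9CE9B96A.
0x9CE9B96A = 2632563050.

2632563050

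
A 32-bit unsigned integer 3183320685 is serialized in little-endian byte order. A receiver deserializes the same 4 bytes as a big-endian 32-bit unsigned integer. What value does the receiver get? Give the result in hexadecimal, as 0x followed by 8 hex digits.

0x6D9EBDBD

3183320685 in 32-bit hexadecimal is 0xBDBD9E6D.
Stored little-endian, the bytes at ascending addresses are 6D 9E BD BD.
Read back as big-endian, the last byte is least significant, giving 0x6D9EBDBD.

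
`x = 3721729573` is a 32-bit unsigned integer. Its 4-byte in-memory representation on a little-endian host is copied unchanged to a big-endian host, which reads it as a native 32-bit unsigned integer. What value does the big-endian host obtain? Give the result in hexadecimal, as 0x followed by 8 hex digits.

0x2516D5DD

3721729573 in 32-bit hexadecimal is 0xDDD51625.
Stored little-endian, the bytes at ascending addresses are 25 16 D5 DD.
Read back as big-endian, the last byte is least significant, giving 0x2516D5DD.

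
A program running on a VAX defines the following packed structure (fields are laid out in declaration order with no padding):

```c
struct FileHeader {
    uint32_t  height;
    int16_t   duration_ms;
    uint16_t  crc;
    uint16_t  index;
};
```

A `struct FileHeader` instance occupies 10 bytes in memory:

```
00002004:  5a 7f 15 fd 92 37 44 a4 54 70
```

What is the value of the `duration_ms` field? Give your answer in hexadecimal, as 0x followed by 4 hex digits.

`duration_ms` follows `height` (4 bytes), so it starts at byte offset 4 and occupies 2 bytes.
Bytes at offsets 4..5: 92 37.
Little-endian: lowest address holds the least-significant byte.
Reassemble most-significant byte first: 37 92 → 0x3792.

0x3792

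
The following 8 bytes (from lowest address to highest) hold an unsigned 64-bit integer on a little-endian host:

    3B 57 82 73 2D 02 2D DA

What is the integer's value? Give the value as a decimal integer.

15721224268454975291

Little-endian: lowest address holds the least-significant byte.
Reassemble most-significant byte first: DA 2D 02 2D 73 82 57 3B → 0xDA2D022D7382573B.
0xDA2D022D7382573B = 15721224268454975291.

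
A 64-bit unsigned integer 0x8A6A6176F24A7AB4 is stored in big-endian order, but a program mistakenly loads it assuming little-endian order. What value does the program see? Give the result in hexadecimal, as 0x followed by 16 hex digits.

Stored big-endian, the bytes at ascending addresses are 8A 6A 61 76 F2 4A 7A B4.
Read back as little-endian, the first byte is least significant, giving 0xB47A4AF276616A8A.

0xB47A4AF276616A8A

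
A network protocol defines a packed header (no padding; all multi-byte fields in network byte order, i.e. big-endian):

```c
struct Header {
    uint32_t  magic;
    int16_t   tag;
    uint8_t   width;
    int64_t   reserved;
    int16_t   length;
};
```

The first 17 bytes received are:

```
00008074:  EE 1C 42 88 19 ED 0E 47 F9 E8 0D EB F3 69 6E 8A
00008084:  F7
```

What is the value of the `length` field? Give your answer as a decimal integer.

`length` follows `magic` (4 B), `tag` (2 B), `width` (1 B), `reserved` (8 B), so it starts at offset 4 + 2 + 1 + 8 = 15 and occupies 2 bytes.
Bytes at offsets 15..16: 8A F7.
Big-endian stores the most-significant byte at the lowest address.
The bytes are already most-significant first: 0x8AF7.
Top bit is set, so as a signed 16-bit value this is 0x8AF7 − 2^16 = -29961.

-29961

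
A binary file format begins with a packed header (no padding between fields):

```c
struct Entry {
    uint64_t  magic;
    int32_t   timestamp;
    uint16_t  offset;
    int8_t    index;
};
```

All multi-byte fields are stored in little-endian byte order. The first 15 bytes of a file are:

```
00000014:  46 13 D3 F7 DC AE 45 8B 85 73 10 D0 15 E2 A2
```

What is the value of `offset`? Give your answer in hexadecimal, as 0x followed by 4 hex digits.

0xE215

`offset` follows `magic` (8 B), `timestamp` (4 B), so it starts at offset 8 + 4 = 12 and occupies 2 bytes.
Bytes at offsets 12..13: 15 E2.
Little-endian: lowest address holds the least-significant byte.
Reassemble most-significant byte first: E2 15 → 0xE215.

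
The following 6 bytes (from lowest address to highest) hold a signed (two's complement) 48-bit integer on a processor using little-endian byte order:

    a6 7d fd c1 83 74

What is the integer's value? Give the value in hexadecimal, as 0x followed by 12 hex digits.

Little-endian stores the least-significant byte at the lowest address.
Reassemble most-significant byte first: 74 83 C1 FD 7D A6 → 0x7483C1FD7DA6.

0x7483C1FD7DA6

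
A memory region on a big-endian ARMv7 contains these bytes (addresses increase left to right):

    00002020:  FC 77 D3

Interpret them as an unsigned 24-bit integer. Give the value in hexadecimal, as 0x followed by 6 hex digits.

0xFC77D3

Big-endian stores the most-significant byte at the lowest address.
The bytes are already most-significant first: 0xFC77D3.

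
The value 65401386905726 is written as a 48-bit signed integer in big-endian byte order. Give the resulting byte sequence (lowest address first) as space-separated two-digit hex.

3B 7B 72 6F 30 7E

65401386905726 in hexadecimal, padded to 48 bits, is 0x3B7B726F307E.
Split into bytes (most-significant first): 3B 7B 72 6F 30 7E.
Big-endian: lowest address holds the most-significant byte.
So the memory order matches the most-significant-first order: 3B 7B 72 6F 30 7E.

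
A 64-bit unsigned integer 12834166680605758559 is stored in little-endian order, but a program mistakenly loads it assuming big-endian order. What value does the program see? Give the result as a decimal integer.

6851286757466315954

12834166680605758559 in 64-bit hexadecimal is 0xB21C1E9901A9145F.
Stored little-endian, the bytes at ascending addresses are 5F 14 A9 01 99 1E 1C B2.
Read back as big-endian, the last byte is least significant, giving 0x5F14A901991E1CB2.
0x5F14A901991E1CB2 = 6851286757466315954.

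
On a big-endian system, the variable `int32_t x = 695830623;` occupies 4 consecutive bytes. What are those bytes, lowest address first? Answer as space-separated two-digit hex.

29 79 88 5F

695830623 in hexadecimal, padded to 32 bits, is 0x2979885F.
Split into bytes (most-significant first): 29 79 88 5F.
Big-endian: lowest address holds the most-significant byte.
So the memory order matches the most-significant-first order: 29 79 88 5F.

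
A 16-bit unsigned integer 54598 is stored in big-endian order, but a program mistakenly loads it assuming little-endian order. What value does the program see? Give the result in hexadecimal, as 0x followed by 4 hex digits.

0x46D5

54598 in 16-bit hexadecimal is 0xD546.
Stored big-endian, the bytes at ascending addresses are D5 46.
Read back as little-endian, the first byte is least significant, giving 0x46D5.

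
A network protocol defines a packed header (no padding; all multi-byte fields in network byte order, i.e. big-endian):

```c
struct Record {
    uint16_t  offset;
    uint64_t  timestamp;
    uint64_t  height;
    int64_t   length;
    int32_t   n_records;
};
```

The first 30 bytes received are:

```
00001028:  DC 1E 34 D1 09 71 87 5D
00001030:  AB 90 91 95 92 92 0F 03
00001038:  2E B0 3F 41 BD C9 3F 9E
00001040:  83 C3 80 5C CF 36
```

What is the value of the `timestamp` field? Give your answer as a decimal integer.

3805833543311797136

`timestamp` follows `offset` (2 bytes), so it starts at byte offset 2 and occupies 8 bytes.
Bytes at offsets 2..9: 34 D1 09 71 87 5D AB 90.
Big-endian: lowest address holds the most-significant byte.
The bytes are already most-significant first: 0x34D10971875DAB90.
0x34D10971875DAB90 = 3805833543311797136.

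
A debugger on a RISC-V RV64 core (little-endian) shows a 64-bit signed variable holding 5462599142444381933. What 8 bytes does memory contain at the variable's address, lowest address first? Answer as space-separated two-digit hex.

5462599142444381933 in hexadecimal, padded to 64 bits, is 0x4BCF0CFA5BC036ED.
Split into bytes (most-significant first): 4B CF 0C FA 5B C0 36 ED.
In little-endian order the low byte comes first in memory.
So at ascending addresses the bytes are ED 36 C0 5B FA 0C CF 4B.

ED 36 C0 5B FA 0C CF 4B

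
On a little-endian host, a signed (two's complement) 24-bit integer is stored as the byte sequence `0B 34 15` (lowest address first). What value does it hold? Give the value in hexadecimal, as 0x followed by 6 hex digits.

0x15340B

Little-endian stores the least-significant byte at the lowest address.
Reassemble most-significant byte first: 15 34 0B → 0x15340B.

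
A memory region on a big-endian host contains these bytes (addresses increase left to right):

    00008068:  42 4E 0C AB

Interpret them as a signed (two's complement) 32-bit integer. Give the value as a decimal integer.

Big-endian: lowest address holds the most-significant byte.
The bytes are already most-significant first: 0x424E0CAB.
0x424E0CAB = 1112411307.

1112411307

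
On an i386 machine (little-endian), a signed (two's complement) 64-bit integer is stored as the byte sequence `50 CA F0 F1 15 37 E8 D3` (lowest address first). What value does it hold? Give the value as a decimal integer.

Little-endian stores the least-significant byte at the lowest address.
Reassemble most-significant byte first: D3 E8 37 15 F1 F0 CA 50 → 0xD3E83715F1F0CA50.
Top bit is set, so as a signed 64-bit value this is 0xD3E83715F1F0CA50 − 2^64 = -3177228969716954544.

-3177228969716954544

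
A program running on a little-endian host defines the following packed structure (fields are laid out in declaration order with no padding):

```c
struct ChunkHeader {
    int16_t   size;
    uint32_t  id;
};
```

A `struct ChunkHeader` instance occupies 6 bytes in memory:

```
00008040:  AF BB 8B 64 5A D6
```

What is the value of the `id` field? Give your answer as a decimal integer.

3596248203

`id` follows `size` (2 bytes), so it starts at byte offset 2 and occupies 4 bytes.
Bytes at offsets 2..5: 8B 64 5A D6.
Little-endian: lowest address holds the least-significant byte.
Reassemble most-significant byte first: D6 5A 64 8B → 0xD65A648B.
0xD65A648B = 3596248203.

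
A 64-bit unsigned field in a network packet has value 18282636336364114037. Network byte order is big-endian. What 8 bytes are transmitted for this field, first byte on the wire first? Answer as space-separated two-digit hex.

18282636336364114037 in hexadecimal, padded to 64 bits, is 0xFDB8F8E1E2A1D075.
Split into bytes (most-significant first): FD B8 F8 E1 E2 A1 D0 75.
Big-endian stores the most-significant byte at the lowest address.
So the memory order matches the most-significant-first order: FD B8 F8 E1 E2 A1 D0 75.

FD B8 F8 E1 E2 A1 D0 75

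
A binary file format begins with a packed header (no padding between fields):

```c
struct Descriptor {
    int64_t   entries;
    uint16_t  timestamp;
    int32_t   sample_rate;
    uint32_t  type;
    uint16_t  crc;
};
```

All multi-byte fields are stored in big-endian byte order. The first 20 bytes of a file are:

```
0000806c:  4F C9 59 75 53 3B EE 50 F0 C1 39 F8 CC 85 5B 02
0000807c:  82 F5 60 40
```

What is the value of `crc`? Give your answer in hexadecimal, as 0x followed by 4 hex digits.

0x6040

`crc` follows `entries` (8 B), `timestamp` (2 B), `sample_rate` (4 B), `type` (4 B), so it starts at offset 8 + 2 + 4 + 4 = 18 and occupies 2 bytes.
Bytes at offsets 18..19: 60 40.
Big-endian stores the most-significant byte at the lowest address.
The bytes are already most-significant first: 0x6040.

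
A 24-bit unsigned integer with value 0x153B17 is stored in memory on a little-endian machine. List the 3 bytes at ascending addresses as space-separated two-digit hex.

17 3B 15

Split into bytes (most-significant first): 15 3B 17.
In little-endian order the low byte comes first in memory.
So at ascending addresses the bytes are 17 3B 15.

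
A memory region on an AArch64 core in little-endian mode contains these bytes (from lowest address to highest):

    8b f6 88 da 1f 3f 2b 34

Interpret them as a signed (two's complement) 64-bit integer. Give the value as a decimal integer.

In little-endian order the low byte comes first in memory.
Reassemble most-significant byte first: 34 2B 3F 1F DA 88 F6 8B → 0x342B3F1FDA88F68B.
0x342B3F1FDA88F68B = 3759167720013756043.

3759167720013756043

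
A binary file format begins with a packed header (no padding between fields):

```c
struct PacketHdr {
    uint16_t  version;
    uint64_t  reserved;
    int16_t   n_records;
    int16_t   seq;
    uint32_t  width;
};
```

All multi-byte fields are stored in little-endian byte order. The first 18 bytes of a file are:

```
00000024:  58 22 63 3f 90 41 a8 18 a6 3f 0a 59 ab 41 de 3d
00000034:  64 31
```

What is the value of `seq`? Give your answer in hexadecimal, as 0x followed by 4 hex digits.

0x41AB

`seq` follows `version` (2 B), `reserved` (8 B), `n_records` (2 B), so it starts at offset 2 + 8 + 2 = 12 and occupies 2 bytes.
Bytes at offsets 12..13: AB 41.
Little-endian stores the least-significant byte at the lowest address.
Reassemble most-significant byte first: 41 AB → 0x41AB.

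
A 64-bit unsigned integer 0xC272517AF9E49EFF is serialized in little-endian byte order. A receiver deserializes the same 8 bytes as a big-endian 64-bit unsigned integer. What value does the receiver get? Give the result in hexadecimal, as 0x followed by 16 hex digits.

0xFF9EE4F97A5172C2

Stored little-endian, the bytes at ascending addresses are FF 9E E4 F9 7A 51 72 C2.
Read back as big-endian, the last byte is least significant, giving 0xFF9EE4F97A5172C2.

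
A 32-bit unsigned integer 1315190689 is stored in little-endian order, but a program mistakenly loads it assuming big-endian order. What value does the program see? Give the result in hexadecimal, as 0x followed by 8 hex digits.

1315190689 in 32-bit hexadecimal is 0x4E6437A1.
Stored little-endian, the bytes at ascending addresses are A1 37 64 4E.
Read back as big-endian, the last byte is least significant, giving 0xA137644E.

0xA137644E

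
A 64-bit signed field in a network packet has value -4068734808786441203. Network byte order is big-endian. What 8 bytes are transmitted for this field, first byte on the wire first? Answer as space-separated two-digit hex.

C7 88 F3 3F 9D 04 6C 0D

Two's complement of -4068734808786441203 in 64 bits: 4068734808786441203 = 0x38770CC062FB93F3; invert → 0xC788F33F9D046C0C; add 1 → 0xC788F33F9D046C0D.
Split into bytes (most-significant first): C7 88 F3 3F 9D 04 6C 0D.
Big-endian stores the most-significant byte at the lowest address.
So the memory order matches the most-significant-first order: C7 88 F3 3F 9D 04 6C 0D.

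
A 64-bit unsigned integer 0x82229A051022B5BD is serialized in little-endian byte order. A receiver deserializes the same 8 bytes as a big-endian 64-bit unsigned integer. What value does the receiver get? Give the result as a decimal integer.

Stored little-endian, the bytes at ascending addresses are BD B5 22 10 05 9A 22 82.
Read back as big-endian, the last byte is least significant, giving 0xBDB52210059A2282.
0xBDB52210059A2282 = 13669869696161817218.

13669869696161817218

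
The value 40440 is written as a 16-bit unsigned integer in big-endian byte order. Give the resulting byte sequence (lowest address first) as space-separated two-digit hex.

40440 in hexadecimal, padded to 16 bits, is 0x9DF8.
Split into bytes (most-significant first): 9D F8.
Big-endian: lowest address holds the most-significant byte.
So the memory order matches the most-significant-first order: 9D F8.

9D F8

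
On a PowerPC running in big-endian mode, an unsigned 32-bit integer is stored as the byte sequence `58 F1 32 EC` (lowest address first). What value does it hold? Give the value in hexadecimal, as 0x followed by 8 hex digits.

0x58F132EC

In big-endian order the high byte comes first in memory.
The bytes are already most-significant first: 0x58F132EC.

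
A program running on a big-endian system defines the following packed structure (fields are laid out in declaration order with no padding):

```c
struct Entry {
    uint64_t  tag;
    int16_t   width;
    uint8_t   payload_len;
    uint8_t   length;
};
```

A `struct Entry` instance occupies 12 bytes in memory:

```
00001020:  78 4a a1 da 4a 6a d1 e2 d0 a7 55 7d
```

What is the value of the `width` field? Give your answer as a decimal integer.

-12121

`width` follows `tag` (8 bytes), so it starts at byte offset 8 and occupies 2 bytes.
Bytes at offsets 8..9: D0 A7.
In big-endian order the high byte comes first in memory.
The bytes are already most-significant first: 0xD0A7.
Top bit is set, so as a signed 16-bit value this is 0xD0A7 − 2^16 = -12121.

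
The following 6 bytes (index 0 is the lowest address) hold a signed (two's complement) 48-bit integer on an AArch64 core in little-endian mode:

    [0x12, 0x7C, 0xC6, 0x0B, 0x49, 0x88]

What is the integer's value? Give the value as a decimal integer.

-131627665163246

In little-endian order the low byte comes first in memory.
Reassemble most-significant byte first: 88 49 0B C6 7C 12 → 0x88490BC67C12.
Top bit is set, so as a signed 48-bit value this is 0x88490BC67C12 − 2^48 = -131627665163246.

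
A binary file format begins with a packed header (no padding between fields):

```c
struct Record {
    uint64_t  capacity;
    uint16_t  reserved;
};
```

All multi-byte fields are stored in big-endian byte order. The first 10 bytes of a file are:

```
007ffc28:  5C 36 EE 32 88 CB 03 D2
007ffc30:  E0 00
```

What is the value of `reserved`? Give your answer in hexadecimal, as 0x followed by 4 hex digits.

`reserved` follows `capacity` (8 bytes), so it starts at byte offset 8 and occupies 2 bytes.
Bytes at offsets 8..9: E0 00.
In big-endian order the high byte comes first in memory.
The bytes are already most-significant first: 0xE000.

0xE000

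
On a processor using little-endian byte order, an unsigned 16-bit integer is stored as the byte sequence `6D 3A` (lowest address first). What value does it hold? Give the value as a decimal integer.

14957

In little-endian order the low byte comes first in memory.
Reassemble most-significant byte first: 3A 6D → 0x3A6D.
0x3A6D = 14957.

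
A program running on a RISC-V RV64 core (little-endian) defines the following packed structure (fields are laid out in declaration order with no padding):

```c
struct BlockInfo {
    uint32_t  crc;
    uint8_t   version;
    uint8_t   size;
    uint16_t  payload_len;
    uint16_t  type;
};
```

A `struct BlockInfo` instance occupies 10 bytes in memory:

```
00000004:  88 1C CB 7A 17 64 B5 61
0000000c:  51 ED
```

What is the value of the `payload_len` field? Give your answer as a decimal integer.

`payload_len` follows `crc` (4 B), `version` (1 B), `size` (1 B), so it starts at offset 4 + 1 + 1 = 6 and occupies 2 bytes.
Bytes at offsets 6..7: B5 61.
Little-endian stores the least-significant byte at the lowest address.
Reassemble most-significant byte first: 61 B5 → 0x61B5.
0x61B5 = 25013.

25013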